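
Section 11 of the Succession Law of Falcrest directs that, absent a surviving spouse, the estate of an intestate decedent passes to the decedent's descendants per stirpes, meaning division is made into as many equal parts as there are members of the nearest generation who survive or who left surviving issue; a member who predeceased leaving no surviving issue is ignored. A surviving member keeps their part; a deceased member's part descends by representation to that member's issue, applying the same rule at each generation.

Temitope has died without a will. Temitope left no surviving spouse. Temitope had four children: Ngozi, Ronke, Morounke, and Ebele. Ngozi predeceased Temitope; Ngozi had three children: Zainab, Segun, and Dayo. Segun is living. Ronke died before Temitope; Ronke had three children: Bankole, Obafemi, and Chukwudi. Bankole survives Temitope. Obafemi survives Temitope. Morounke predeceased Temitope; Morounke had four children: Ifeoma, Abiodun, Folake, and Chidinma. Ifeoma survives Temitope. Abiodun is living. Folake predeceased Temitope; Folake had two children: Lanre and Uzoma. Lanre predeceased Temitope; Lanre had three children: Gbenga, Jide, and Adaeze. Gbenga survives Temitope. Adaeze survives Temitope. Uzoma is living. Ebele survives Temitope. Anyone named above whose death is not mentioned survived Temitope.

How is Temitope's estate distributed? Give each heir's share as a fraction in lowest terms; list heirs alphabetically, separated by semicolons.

There is no surviving spouse, so the entire estate passes to Temitope's descendants per stirpes.
The estate is divided into 4 equal shares of 1/4 among Ngozi, Ronke, Morounke, Ebele.
Ngozi predeceased; the 1/4 allotted to Ngozi's branch passes to Ngozi's issue by representation.
The 1/4 is divided into 3 equal shares of 1/12 among Zainab, Segun, Dayo.
Zainab is living and takes 1/12.
Segun is living and takes 1/12.
Dayo is living and takes 1/12.
Ronke predeceased; the 1/4 allotted to Ronke's branch passes to Ronke's issue by representation.
The 1/4 is divided into 3 equal shares of 1/12 among Bankole, Obafemi, Chukwudi.
Bankole is living and takes 1/12.
Obafemi is living and takes 1/12.
Chukwudi is living and takes 1/12.
Morounke predeceased; the 1/4 allotted to Morounke's branch passes to Morounke's issue by representation.
The 1/4 is divided into 4 equal shares of 1/16 among Ifeoma, Abiodun, Folake, Chidinma.
Ifeoma is living and takes 1/16.
Abiodun is living and takes 1/16.
Folake predeceased; the 1/16 allotted to Folake's branch passes to Folake's issue by representation.
The 1/16 is divided into 2 equal shares of 1/32 among Lanre, Uzoma.
Lanre predeceased; the 1/32 allotted to Lanre's branch passes to Lanre's issue by representation.
The 1/32 is divided into 3 equal shares of 1/96 among Gbenga, Jide, Adaeze.
Gbenga is living and takes 1/96.
Jide is living and takes 1/96.
Adaeze is living and takes 1/96.
Uzoma is living and takes 1/32.
Chidinma is living and takes 1/16.
Ebele is living and takes 1/4.

Abiodun 1/16; Adaeze 1/96; Bankole 1/12; Chidinma 1/16; Chukwudi 1/12; Dayo 1/12; Ebele 1/4; Gbenga 1/96; Ifeoma 1/16; Jide 1/96; Obafemi 1/12; Segun 1/12; Uzoma 1/32; Zainab 1/12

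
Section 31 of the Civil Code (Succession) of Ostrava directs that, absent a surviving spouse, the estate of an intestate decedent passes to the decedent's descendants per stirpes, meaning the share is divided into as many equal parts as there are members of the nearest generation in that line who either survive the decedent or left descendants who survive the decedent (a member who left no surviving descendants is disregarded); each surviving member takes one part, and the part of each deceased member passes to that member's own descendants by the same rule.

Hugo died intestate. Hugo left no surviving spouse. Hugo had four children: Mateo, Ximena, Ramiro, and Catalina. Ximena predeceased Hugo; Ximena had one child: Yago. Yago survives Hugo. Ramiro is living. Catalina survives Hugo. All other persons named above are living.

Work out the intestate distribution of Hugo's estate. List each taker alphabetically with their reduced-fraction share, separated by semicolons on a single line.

Catalina 1/4; Mateo 1/4; Ramiro 1/4; Yago 1/4

There is no surviving spouse, so the entire estate passes to Hugo's descendants per stirpes.
The estate is divided into 4 equal shares of 1/4 among Mateo, Ximena, Ramiro, Catalina.
Mateo is living and takes 1/4.
Ximena predeceased; the 1/4 allotted to Ximena's branch passes to Ximena's issue by representation.
Yago is the sole taker at this level and receives the full 1/4.
Ramiro is living and takes 1/4.
Catalina is living and takes 1/4.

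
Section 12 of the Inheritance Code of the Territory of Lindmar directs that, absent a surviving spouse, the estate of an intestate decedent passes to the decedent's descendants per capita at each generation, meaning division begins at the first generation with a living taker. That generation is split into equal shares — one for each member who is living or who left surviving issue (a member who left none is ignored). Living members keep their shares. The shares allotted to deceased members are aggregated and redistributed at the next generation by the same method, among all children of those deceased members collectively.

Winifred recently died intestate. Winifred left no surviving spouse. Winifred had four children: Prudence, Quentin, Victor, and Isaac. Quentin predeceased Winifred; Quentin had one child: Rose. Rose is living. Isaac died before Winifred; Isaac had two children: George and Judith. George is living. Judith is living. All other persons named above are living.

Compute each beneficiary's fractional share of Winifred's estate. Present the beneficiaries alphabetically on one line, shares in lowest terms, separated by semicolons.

There is no surviving spouse, so the entire estate passes to Winifred's descendants per capita at each generation.
At generation 1 (Prudence, Quentin, Victor, Isaac) there are 4 shares of (1)/4 = 1/4 each.
Living: Prudence and Victor — each takes 1/4.
Deceased: Quentin and Isaac. Their combined 1/2 is pooled and carried to generation 2.
At generation 2 (Rose, George, Judith) there are 3 shares of (1/2)/3 = 1/6 each.
Living: Rose, George, and Judith — each takes 1/6.

George 1/6; Judith 1/6; Prudence 1/4; Rose 1/6; Victor 1/4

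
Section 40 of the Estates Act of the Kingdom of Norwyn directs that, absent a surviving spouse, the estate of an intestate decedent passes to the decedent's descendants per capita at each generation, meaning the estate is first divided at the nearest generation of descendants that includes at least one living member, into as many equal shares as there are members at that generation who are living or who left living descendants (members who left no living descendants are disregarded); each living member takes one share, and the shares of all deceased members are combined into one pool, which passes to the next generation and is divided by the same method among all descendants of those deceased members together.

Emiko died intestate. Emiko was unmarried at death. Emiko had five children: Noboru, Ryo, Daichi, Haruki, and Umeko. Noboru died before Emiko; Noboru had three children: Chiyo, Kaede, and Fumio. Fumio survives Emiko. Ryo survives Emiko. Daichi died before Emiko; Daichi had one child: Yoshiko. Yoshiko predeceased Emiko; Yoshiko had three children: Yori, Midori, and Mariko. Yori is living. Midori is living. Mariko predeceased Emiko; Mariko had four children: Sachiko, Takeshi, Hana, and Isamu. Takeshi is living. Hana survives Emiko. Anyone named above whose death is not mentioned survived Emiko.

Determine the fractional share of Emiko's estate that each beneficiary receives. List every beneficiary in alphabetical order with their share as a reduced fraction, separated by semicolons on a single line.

Chiyo 1/10; Fumio 1/10; Hana 1/120; Haruki 1/5; Isamu 1/120; Kaede 1/10; Midori 1/30; Ryo 1/5; Sachiko 1/120; Takeshi 1/120; Umeko 1/5; Yori 1/30

There is no surviving spouse, so the entire estate passes to Emiko's descendants per capita at each generation.
At generation 1 (Noboru, Ryo, Daichi, Haruki, Umeko) there are 5 shares of (1)/5 = 1/5 each.
Living: Ryo, Haruki, and Umeko — each takes 1/5.
Deceased: Noboru and Daichi. Their combined 2/5 is pooled and carried to generation 2.
At generation 2 (Chiyo, Kaede, Fumio, Yoshiko) there are 4 shares of (2/5)/4 = 1/10 each.
Living: Chiyo, Kaede, and Fumio — each takes 1/10.
Deceased: Yoshiko. That 1/10 share is carried to generation 3.
At generation 3 (Yori, Midori, Mariko) there are 3 shares of (1/10)/3 = 1/30 each.
Living: Yori and Midori — each takes 1/30.
Deceased: Mariko. That 1/30 share is carried to generation 4.
At generation 4 (Sachiko, Takeshi, Hana, Isamu) there are 4 shares of (1/30)/4 = 1/120 each.
Living: Sachiko, Takeshi, Hana, and Isamu — each takes 1/120.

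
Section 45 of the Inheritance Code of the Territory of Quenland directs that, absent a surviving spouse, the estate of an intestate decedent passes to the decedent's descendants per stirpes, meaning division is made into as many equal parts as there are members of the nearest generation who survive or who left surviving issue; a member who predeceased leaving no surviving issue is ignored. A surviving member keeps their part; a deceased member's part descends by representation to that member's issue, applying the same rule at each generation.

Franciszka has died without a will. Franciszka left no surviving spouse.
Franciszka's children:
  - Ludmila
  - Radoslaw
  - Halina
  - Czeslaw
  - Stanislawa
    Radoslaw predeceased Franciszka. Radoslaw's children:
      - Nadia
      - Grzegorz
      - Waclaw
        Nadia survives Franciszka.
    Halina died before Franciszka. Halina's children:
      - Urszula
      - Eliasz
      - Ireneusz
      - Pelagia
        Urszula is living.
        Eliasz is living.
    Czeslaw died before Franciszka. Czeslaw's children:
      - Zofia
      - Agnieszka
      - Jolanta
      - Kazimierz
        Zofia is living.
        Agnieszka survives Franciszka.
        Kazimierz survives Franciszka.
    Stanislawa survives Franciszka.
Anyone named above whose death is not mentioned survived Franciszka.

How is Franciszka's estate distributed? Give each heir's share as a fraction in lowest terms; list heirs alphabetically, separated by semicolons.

There is no surviving spouse, so the entire estate passes to Franciszka's descendants per stirpes.
The estate is divided into 5 equal shares of 1/5 among Ludmila, Radoslaw, Halina, Czeslaw, Stanislawa.
Ludmila is living and takes 1/5.
Radoslaw predeceased; the 1/5 allotted to Radoslaw's branch passes to Radoslaw's issue by representation.
The 1/5 is divided into 3 equal shares of 1/15 among Nadia, Grzegorz, Waclaw.
Nadia is living and takes 1/15.
Grzegorz is living and takes 1/15.
Waclaw is living and takes 1/15.
Halina predeceased; the 1/5 allotted to Halina's branch passes to Halina's issue by representation.
The 1/5 is divided into 4 equal shares of 1/20 among Urszula, Eliasz, Ireneusz, Pelagia.
Urszula is living and takes 1/20.
Eliasz is living and takes 1/20.
Ireneusz is living and takes 1/20.
Pelagia is living and takes 1/20.
Czeslaw predeceased; the 1/5 allotted to Czeslaw's branch passes to Czeslaw's issue by representation.
The 1/5 is divided into 4 equal shares of 1/20 among Zofia, Agnieszka, Jolanta, Kazimierz.
Zofia is living and takes 1/20.
Agnieszka is living and takes 1/20.
Jolanta is living and takes 1/20.
Kazimierz is living and takes 1/20.
Stanislawa is living and takes 1/5.

Agnieszka 1/20; Eliasz 1/20; Grzegorz 1/15; Ireneusz 1/20; Jolanta 1/20; Kazimierz 1/20; Ludmila 1/5; Nadia 1/15; Pelagia 1/20; Stanislawa 1/5; Urszula 1/20; Waclaw 1/15; Zofia 1/20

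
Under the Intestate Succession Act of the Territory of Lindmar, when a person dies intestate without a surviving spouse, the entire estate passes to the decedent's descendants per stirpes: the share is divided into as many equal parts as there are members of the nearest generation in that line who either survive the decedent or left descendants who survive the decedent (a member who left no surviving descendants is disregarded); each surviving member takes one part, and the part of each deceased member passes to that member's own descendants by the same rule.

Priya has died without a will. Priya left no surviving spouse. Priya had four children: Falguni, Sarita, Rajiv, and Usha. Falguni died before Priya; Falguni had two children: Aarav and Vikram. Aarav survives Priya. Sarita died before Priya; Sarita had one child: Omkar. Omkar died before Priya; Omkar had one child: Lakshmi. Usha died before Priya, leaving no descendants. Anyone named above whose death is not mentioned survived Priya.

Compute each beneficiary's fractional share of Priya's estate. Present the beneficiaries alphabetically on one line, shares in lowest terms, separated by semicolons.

There is no surviving spouse, so the entire estate passes to Priya's descendants per stirpes.
Usha left no surviving issue, so that branch lapses and is disregarded.
The estate is divided into 3 equal shares of 1/3 among Falguni, Sarita, Rajiv.
Falguni predeceased; the 1/3 allotted to Falguni's branch passes to Falguni's issue by representation.
The 1/3 is divided into 2 equal shares of 1/6 among Aarav, Vikram.
Aarav is living and takes 1/6.
Vikram is living and takes 1/6.
Sarita predeceased; the 1/3 allotted to Sarita's branch passes to Sarita's issue by representation.
Omkar's line is the sole branch at this level, so the full 1/3 passes to Omkar's issue by representation.
Lakshmi is the sole taker at this level and receives the full 1/3.
Rajiv is living and takes 1/3.

Aarav 1/6; Lakshmi 1/3; Rajiv 1/3; Vikram 1/6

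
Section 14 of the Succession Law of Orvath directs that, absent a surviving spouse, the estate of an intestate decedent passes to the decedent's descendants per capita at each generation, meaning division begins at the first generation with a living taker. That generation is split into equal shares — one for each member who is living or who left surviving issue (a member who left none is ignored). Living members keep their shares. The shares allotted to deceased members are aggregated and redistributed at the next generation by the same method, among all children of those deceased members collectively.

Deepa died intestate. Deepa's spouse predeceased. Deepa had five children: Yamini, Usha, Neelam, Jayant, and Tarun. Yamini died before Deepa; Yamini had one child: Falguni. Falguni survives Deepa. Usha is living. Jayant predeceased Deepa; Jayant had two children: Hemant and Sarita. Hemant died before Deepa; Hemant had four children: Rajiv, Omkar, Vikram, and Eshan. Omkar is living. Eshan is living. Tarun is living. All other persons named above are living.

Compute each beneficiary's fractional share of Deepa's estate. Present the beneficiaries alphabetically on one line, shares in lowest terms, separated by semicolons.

Eshan 1/30; Falguni 2/15; Neelam 1/5; Omkar 1/30; Rajiv 1/30; Sarita 2/15; Tarun 1/5; Usha 1/5; Vikram 1/30

There is no surviving spouse, so the entire estate passes to Deepa's descendants per capita at each generation.
At generation 1 (Yamini, Usha, Neelam, Jayant, Tarun) there are 5 shares of (1)/5 = 1/5 each.
Living: Usha, Neelam, and Tarun — each takes 1/5.
Deceased: Yamini and Jayant. Their combined 2/5 is pooled and carried to generation 2.
At generation 2 (Falguni, Hemant, Sarita) there are 3 shares of (2/5)/3 = 2/15 each.
Living: Falguni and Sarita — each takes 2/15.
Deceased: Hemant. That 2/15 share is carried to generation 3.
At generation 3 (Rajiv, Omkar, Vikram, Eshan) there are 4 shares of (2/15)/4 = 1/30 each.
Living: Rajiv, Omkar, Vikram, and Eshan — each takes 1/30.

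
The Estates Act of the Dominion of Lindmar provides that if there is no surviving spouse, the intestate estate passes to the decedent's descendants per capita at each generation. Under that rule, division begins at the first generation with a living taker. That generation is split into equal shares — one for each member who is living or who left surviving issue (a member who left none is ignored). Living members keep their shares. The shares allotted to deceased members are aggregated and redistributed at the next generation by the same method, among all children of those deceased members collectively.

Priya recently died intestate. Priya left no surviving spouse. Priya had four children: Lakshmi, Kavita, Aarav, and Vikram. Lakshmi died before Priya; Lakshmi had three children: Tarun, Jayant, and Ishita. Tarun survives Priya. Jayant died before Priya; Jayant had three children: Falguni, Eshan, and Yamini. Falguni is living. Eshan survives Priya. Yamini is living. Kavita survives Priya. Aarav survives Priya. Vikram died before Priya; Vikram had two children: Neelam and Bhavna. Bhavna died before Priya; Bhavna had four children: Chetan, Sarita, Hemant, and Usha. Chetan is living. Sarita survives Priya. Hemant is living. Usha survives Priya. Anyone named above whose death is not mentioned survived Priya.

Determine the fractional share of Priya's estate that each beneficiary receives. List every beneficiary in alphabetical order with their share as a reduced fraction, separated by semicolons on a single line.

Aarav 1/4; Chetan 1/35; Eshan 1/35; Falguni 1/35; Hemant 1/35; Ishita 1/10; Kavita 1/4; Neelam 1/10; Sarita 1/35; Tarun 1/10; Usha 1/35; Yamini 1/35

There is no surviving spouse, so the entire estate passes to Priya's descendants per capita at each generation.
At generation 1 (Lakshmi, Kavita, Aarav, Vikram) there are 4 shares of (1)/4 = 1/4 each.
Living: Kavita and Aarav — each takes 1/4.
Deceased: Lakshmi and Vikram. Their combined 1/2 is pooled and carried to generation 2.
At generation 2 (Tarun, Jayant, Ishita, Neelam, Bhavna) there are 5 shares of (1/2)/5 = 1/10 each.
Living: Tarun, Ishita, and Neelam — each takes 1/10.
Deceased: Jayant and Bhavna. Their combined 1/5 is pooled and carried to generation 3.
At generation 3 (Falguni, Eshan, Yamini, Chetan, Sarita, Hemant, Usha) there are 7 shares of (1/5)/7 = 1/35 each.
Living: Falguni, Eshan, Yamini, Chetan, Sarita, Hemant, and Usha — each takes 1/35.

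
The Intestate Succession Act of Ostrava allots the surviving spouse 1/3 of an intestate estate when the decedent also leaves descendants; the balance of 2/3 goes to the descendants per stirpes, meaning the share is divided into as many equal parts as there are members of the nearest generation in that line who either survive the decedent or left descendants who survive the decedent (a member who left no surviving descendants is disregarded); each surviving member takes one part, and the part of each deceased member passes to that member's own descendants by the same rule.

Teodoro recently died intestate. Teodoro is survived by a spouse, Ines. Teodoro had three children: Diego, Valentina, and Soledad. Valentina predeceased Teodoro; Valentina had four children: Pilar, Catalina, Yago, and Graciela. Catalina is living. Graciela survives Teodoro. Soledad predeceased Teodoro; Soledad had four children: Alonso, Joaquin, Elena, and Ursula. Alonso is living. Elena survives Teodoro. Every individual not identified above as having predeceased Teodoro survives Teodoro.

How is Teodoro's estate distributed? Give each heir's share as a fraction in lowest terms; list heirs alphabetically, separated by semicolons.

Alonso 1/18; Catalina 1/18; Diego 2/9; Elena 1/18; Graciela 1/18; Ines 1/3; Joaquin 1/18; Pilar 1/18; Ursula 1/18; Yago 1/18

Ines, as surviving spouse, takes 1/3.
The remaining 2/3 passes to Teodoro's descendants per stirpes.
The 2/3 is divided into 3 equal shares of 2/9 among Diego, Valentina, Soledad.
Diego is living and takes 2/9.
Valentina predeceased; the 2/9 allotted to Valentina's branch passes to Valentina's issue by representation.
The 2/9 is divided into 4 equal shares of 1/18 among Pilar, Catalina, Yago, Graciela.
Pilar is living and takes 1/18.
Catalina is living and takes 1/18.
Yago is living and takes 1/18.
Graciela is living and takes 1/18.
Soledad predeceased; the 2/9 allotted to Soledad's branch passes to Soledad's issue by representation.
The 2/9 is divided into 4 equal shares of 1/18 among Alonso, Joaquin, Elena, Ursula.
Alonso is living and takes 1/18.
Joaquin is living and takes 1/18.
Elena is living and takes 1/18.
Ursula is living and takes 1/18.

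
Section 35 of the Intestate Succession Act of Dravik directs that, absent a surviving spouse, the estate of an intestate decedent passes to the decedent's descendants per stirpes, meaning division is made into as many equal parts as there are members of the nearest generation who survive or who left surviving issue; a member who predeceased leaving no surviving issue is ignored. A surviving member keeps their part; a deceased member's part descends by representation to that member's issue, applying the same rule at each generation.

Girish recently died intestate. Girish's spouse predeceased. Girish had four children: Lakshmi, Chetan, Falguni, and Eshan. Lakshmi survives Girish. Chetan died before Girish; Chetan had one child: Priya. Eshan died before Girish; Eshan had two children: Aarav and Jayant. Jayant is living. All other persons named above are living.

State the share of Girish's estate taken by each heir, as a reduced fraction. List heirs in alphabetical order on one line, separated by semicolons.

Aarav 1/8; Falguni 1/4; Jayant 1/8; Lakshmi 1/4; Priya 1/4

There is no surviving spouse, so the entire estate passes to Girish's descendants per stirpes.
The estate is divided into 4 equal shares of 1/4 among Lakshmi, Chetan, Falguni, Eshan.
Lakshmi is living and takes 1/4.
Chetan predeceased; the 1/4 allotted to Chetan's branch passes to Chetan's issue by representation.
Priya is the sole taker at this level and receives the full 1/4.
Falguni is living and takes 1/4.
Eshan predeceased; the 1/4 allotted to Eshan's branch passes to Eshan's issue by representation.
The 1/4 is divided into 2 equal shares of 1/8 among Aarav, Jayant.
Aarav is living and takes 1/8.
Jayant is living and takes 1/8.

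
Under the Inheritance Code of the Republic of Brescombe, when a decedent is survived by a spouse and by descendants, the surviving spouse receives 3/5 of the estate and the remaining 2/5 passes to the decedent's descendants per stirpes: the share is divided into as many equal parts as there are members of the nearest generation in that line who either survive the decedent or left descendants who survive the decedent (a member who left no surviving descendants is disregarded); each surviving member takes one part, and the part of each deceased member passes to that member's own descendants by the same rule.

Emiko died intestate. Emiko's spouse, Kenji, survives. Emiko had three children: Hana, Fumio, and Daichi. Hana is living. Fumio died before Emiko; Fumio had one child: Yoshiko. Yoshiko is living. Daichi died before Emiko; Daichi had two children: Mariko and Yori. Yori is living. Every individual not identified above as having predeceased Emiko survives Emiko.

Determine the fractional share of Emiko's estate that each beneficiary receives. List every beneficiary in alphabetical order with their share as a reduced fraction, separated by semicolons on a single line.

Kenji, as surviving spouse, takes 3/5.
The remaining 2/5 passes to Emiko's descendants per stirpes.
The 2/5 is divided into 3 equal shares of 2/15 among Hana, Fumio, Daichi.
Hana is living and takes 2/15.
Fumio predeceased; the 2/15 allotted to Fumio's branch passes to Fumio's issue by representation.
Yoshiko is the sole taker at this level and receives the full 2/15.
Daichi predeceased; the 2/15 allotted to Daichi's branch passes to Daichi's issue by representation.
The 2/15 is divided into 2 equal shares of 1/15 among Mariko, Yori.
Mariko is living and takes 1/15.
Yori is living and takes 1/15.

Hana 2/15; Kenji 3/5; Mariko 1/15; Yori 1/15; Yoshiko 2/15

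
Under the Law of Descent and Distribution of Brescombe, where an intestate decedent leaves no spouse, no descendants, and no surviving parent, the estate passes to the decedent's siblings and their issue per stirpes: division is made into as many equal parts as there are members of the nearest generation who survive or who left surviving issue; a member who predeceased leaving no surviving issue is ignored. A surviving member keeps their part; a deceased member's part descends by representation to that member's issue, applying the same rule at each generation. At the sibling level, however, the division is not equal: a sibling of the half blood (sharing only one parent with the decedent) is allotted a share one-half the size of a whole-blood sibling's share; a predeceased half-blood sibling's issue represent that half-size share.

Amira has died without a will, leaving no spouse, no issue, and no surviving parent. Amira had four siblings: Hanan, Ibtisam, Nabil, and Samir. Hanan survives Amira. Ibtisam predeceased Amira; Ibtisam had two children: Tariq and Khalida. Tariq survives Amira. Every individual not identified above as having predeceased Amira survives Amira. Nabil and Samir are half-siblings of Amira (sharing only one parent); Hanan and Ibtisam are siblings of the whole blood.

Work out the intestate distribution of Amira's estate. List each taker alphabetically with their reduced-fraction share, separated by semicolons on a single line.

No spouse, descendants, or parent survives, so the estate passes to Amira's siblings per stirpes.
Half-blood siblings count for one-half the weight of whole-blood siblings at the initial division.
Dividing 1 in proportion to weights (total weight 3): Hanan (weight 1) → 1/3; Ibtisam (weight 1) → 1/3; Nabil (weight 1/2) → 1/6; Samir (weight 1/2) → 1/6.
Hanan is living and takes 1/3.
Ibtisam predeceased; the 1/3 allotted to Ibtisam's branch passes to Ibtisam's issue by representation.
The 1/3 is divided into 2 equal shares of 1/6 among Tariq, Khalida.
Tariq is living and takes 1/6.
Khalida is living and takes 1/6.
Nabil is living and takes 1/6.
Samir is living and takes 1/6.

Hanan 1/3; Khalida 1/6; Nabil 1/6; Samir 1/6; Tariq 1/6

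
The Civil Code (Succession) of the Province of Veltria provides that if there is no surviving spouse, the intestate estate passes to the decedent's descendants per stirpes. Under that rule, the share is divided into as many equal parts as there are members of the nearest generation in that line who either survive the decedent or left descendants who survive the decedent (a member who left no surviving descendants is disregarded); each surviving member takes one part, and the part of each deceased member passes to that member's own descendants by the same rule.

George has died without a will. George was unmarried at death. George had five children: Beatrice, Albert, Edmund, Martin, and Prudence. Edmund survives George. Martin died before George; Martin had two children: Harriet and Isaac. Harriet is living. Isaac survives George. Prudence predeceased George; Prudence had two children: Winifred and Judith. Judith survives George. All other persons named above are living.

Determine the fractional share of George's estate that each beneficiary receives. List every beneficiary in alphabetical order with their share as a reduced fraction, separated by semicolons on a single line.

There is no surviving spouse, so the entire estate passes to George's descendants per stirpes.
The estate is divided into 5 equal shares of 1/5 among Beatrice, Albert, Edmund, Martin, Prudence.
Beatrice is living and takes 1/5.
Albert is living and takes 1/5.
Edmund is living and takes 1/5.
Martin predeceased; the 1/5 allotted to Martin's branch passes to Martin's issue by representation.
The 1/5 is divided into 2 equal shares of 1/10 among Harriet, Isaac.
Harriet is living and takes 1/10.
Isaac is living and takes 1/10.
Prudence predeceased; the 1/5 allotted to Prudence's branch passes to Prudence's issue by representation.
The 1/5 is divided into 2 equal shares of 1/10 among Winifred, Judith.
Winifred is living and takes 1/10.
Judith is living and takes 1/10.

Albert 1/5; Beatrice 1/5; Edmund 1/5; Harriet 1/10; Isaac 1/10; Judith 1/10; Winifred 1/10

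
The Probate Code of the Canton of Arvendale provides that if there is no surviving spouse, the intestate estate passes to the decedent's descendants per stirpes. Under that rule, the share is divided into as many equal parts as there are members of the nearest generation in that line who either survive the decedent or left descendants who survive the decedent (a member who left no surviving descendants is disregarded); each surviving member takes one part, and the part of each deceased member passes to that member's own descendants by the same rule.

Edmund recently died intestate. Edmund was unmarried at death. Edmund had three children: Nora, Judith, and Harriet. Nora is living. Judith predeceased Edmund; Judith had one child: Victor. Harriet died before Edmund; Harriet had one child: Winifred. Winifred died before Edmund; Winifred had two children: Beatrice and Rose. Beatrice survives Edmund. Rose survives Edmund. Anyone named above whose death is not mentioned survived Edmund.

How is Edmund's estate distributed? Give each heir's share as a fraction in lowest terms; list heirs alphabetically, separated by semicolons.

Beatrice 1/6; Nora 1/3; Rose 1/6; Victor 1/3

There is no surviving spouse, so the entire estate passes to Edmund's descendants per stirpes.
The estate is divided into 3 equal shares of 1/3 among Nora, Judith, Harriet.
Nora is living and takes 1/3.
Judith predeceased; the 1/3 allotted to Judith's branch passes to Judith's issue by representation.
Victor is the sole taker at this level and receives the full 1/3.
Harriet predeceased; the 1/3 allotted to Harriet's branch passes to Harriet's issue by representation.
Winifred's line is the sole branch at this level, so the full 1/3 passes to Winifred's issue by representation.
The 1/3 is divided into 2 equal shares of 1/6 among Beatrice, Rose.
Beatrice is living and takes 1/6.
Rose is living and takes 1/6.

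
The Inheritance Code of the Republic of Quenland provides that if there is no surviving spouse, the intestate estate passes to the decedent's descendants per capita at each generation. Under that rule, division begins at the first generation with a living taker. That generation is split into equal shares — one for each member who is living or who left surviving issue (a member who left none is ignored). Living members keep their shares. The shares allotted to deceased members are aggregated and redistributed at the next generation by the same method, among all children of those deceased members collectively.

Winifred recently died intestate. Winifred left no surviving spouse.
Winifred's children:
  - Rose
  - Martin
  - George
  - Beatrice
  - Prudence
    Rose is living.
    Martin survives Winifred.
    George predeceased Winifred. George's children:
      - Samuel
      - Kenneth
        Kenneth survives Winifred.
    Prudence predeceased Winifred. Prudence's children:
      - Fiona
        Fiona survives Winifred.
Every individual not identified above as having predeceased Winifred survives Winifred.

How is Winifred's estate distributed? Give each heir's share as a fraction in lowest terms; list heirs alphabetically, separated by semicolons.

There is no surviving spouse, so the entire estate passes to Winifred's descendants per capita at each generation.
At generation 1 (Rose, Martin, George, Beatrice, Prudence) there are 5 shares of (1)/5 = 1/5 each.
Living: Rose, Martin, and Beatrice — each takes 1/5.
Deceased: George and Prudence. Their combined 2/5 is pooled and carried to generation 2.
At generation 2 (Samuel, Kenneth, Fiona) there are 3 shares of (2/5)/3 = 2/15 each.
Living: Samuel, Kenneth, and Fiona — each takes 2/15.

Beatrice 1/5; Fiona 2/15; Kenneth 2/15; Martin 1/5; Rose 1/5; Samuel 2/15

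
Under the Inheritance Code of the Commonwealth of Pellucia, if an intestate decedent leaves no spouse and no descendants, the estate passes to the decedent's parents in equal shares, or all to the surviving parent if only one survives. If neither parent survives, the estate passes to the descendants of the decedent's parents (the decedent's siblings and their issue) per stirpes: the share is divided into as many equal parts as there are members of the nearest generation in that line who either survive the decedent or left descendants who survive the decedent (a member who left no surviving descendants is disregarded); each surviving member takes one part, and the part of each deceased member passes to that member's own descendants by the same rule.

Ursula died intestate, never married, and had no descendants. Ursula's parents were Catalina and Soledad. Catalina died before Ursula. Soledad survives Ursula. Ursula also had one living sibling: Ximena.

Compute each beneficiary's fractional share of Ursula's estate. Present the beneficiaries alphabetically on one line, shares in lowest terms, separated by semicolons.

Only one parent, Soledad, survives, so Soledad takes the entire estate. The siblings take nothing because a surviving parent has priority.

Soledad 1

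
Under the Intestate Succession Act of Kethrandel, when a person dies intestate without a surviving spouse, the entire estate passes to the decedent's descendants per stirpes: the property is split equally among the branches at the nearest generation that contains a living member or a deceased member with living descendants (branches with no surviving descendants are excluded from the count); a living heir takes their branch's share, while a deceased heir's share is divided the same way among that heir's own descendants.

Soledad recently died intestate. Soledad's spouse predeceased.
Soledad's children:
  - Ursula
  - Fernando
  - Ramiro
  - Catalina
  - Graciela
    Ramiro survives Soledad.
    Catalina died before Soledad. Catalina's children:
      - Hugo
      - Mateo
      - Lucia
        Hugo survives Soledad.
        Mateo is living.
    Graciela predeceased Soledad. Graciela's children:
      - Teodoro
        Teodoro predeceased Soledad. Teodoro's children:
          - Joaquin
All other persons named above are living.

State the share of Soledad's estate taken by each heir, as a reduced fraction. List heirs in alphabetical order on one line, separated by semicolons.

Fernando 1/5; Hugo 1/15; Joaquin 1/5; Lucia 1/15; Mateo 1/15; Ramiro 1/5; Ursula 1/5

There is no surviving spouse, so the entire estate passes to Soledad's descendants per stirpes.
The estate is divided into 5 equal shares of 1/5 among Ursula, Fernando, Ramiro, Catalina, Graciela.
Ursula is living and takes 1/5.
Fernando is living and takes 1/5.
Ramiro is living and takes 1/5.
Catalina predeceased; the 1/5 allotted to Catalina's branch passes to Catalina's issue by representation.
The 1/5 is divided into 3 equal shares of 1/15 among Hugo, Mateo, Lucia.
Hugo is living and takes 1/15.
Mateo is living and takes 1/15.
Lucia is living and takes 1/15.
Graciela predeceased; the 1/5 allotted to Graciela's branch passes to Graciela's issue by representation.
Teodoro's line is the sole branch at this level, so the full 1/5 passes to Teodoro's issue by representation.
Joaquin is the sole taker at this level and receives the full 1/5.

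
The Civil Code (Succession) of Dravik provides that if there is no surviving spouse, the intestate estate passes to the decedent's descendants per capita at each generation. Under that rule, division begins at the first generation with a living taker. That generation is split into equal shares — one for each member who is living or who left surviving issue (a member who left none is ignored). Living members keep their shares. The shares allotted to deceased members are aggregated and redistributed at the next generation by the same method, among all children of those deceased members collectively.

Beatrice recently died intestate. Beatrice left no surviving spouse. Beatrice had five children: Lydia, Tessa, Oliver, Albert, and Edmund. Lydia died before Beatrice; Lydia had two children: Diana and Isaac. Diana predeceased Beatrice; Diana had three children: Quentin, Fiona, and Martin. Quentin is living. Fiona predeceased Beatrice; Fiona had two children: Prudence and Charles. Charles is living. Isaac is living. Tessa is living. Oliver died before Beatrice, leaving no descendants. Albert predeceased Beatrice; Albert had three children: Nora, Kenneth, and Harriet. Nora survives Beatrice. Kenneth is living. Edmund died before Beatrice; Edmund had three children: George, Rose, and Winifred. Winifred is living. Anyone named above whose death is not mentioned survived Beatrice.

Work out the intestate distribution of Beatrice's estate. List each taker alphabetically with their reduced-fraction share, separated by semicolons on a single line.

There is no surviving spouse, so the entire estate passes to Beatrice's descendants per capita at each generation.
At generation 1 (Lydia, Tessa, Albert, Edmund) there are 4 shares of (1)/4 = 1/4 each.
Living: Tessa — each takes 1/4.
Deceased: Lydia, Albert, and Edmund. Their combined 3/4 is pooled and carried to generation 2.
At generation 2 (Diana, Isaac, Nora, Kenneth, Harriet, George, Rose, Winifred) there are 8 shares of (3/4)/8 = 3/32 each.
Living: Isaac, Nora, Kenneth, Harriet, George, Rose, and Winifred — each takes 3/32.
Deceased: Diana. That 3/32 share is carried to generation 3.
At generation 3 (Quentin, Fiona, Martin) there are 3 shares of (3/32)/3 = 1/32 each.
Living: Quentin and Martin — each takes 1/32.
Deceased: Fiona. That 1/32 share is carried to generation 4.
At generation 4 (Prudence, Charles) there are 2 shares of (1/32)/2 = 1/64 each.
Living: Prudence and Charles — each takes 1/64.

Charles 1/64; George 3/32; Harriet 3/32; Isaac 3/32; Kenneth 3/32; Martin 1/32; Nora 3/32; Prudence 1/64; Quentin 1/32; Rose 3/32; Tessa 1/4; Winifred 3/32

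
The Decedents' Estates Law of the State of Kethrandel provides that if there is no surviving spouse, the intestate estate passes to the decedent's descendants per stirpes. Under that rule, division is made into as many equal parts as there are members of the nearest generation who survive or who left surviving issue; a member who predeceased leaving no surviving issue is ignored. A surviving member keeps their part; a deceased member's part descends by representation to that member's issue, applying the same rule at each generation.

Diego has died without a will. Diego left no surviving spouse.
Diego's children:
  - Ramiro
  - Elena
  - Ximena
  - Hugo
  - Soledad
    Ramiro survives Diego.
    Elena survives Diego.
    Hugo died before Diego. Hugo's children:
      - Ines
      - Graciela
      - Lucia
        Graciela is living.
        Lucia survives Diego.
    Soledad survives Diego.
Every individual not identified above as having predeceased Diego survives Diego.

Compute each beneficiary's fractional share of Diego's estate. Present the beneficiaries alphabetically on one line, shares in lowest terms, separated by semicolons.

Elena 1/5; Graciela 1/15; Ines 1/15; Lucia 1/15; Ramiro 1/5; Soledad 1/5; Ximena 1/5

There is no surviving spouse, so the entire estate passes to Diego's descendants per stirpes.
The estate is divided into 5 equal shares of 1/5 among Ramiro, Elena, Ximena, Hugo, Soledad.
Ramiro is living and takes 1/5.
Elena is living and takes 1/5.
Ximena is living and takes 1/5.
Hugo predeceased; the 1/5 allotted to Hugo's branch passes to Hugo's issue by representation.
The 1/5 is divided into 3 equal shares of 1/15 among Ines, Graciela, Lucia.
Ines is living and takes 1/15.
Graciela is living and takes 1/15.
Lucia is living and takes 1/15.
Soledad is living and takes 1/5.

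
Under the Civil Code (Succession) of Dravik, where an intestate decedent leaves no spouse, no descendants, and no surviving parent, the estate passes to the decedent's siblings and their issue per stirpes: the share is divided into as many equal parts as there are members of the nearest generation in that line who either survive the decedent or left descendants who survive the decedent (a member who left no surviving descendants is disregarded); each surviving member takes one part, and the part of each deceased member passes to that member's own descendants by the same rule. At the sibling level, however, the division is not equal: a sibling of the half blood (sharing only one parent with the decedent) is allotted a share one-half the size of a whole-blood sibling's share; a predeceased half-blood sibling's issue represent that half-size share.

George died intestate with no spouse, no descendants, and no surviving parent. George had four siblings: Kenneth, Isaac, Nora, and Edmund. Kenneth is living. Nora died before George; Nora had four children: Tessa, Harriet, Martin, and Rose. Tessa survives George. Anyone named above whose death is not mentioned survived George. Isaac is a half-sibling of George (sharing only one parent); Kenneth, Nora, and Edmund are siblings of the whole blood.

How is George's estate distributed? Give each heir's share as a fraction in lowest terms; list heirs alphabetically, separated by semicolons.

No spouse, descendants, or parent survives, so the estate passes to George's siblings per stirpes.
Half-blood siblings count for one-half the weight of whole-blood siblings at the initial division.
Dividing 1 in proportion to weights (total weight 7/2): Kenneth (weight 1) → 2/7; Isaac (weight 1/2) → 1/7; Nora (weight 1) → 2/7; Edmund (weight 1) → 2/7.
Kenneth is living and takes 2/7.
Isaac is living and takes 1/7.
Nora predeceased; the 2/7 allotted to Nora's branch passes to Nora's issue by representation.
The 2/7 is divided into 4 equal shares of 1/14 among Tessa, Harriet, Martin, Rose.
Tessa is living and takes 1/14.
Harriet is living and takes 1/14.
Martin is living and takes 1/14.
Rose is living and takes 1/14.
Edmund is living and takes 2/7.

Edmund 2/7; Harriet 1/14; Isaac 1/7; Kenneth 2/7; Martin 1/14; Rose 1/14; Tessa 1/14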